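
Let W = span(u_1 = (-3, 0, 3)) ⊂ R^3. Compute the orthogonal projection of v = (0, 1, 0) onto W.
proj_W(v) = (0, 0, 0)

Set up U = [u_1 | ... | u_1] ∈ R^(3×1). The projector onto W = col(U) is P = U (U^T U)^(-1) U^T.
Compute U^T U =
  [18],
and U^T v = (0).
Solve U^T U · c = U^T v for the coefficients: c = (0). The projection is proj_W(v) = U c.
Check: (v - proj_W(v)) · u_1 = 0  (should be 0).
Result: proj_W(v) = (0, 0, 0).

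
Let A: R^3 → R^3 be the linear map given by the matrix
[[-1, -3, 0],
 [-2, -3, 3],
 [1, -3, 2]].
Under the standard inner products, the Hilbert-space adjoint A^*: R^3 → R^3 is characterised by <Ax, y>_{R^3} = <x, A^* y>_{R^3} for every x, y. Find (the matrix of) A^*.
A^* = A^T =
[[-1, -2, 1],
 [-3, -3, -3],
 [0, 3, 2]]

For real matrices with standard dot products, the defining identity <Ax, y> = <x, A^* y> gives (Ax)^T y = x^T (A^*) y, i.e. x^T A^T y = x^T (A^*) y. Since this holds for all x, y, we must have A^* = A^T. Therefore
A^* =
[[-1, -2, 1],
 [-3, -3, -3],
 [0, 3, 2]].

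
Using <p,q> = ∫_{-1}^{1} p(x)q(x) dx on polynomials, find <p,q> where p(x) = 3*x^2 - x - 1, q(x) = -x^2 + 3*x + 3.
<p,q> = -38/15

Expand the product: p(x)·q(x) = -3*x^4 + 10*x^3 + 7*x^2 - 6*x - 3.
∫_{-1}^{1} of each monomial x^k gives [2/(k+1) if k even, 0 if k odd]. Integrating term-by-term (or equivalently evaluating the antiderivative F(x) = -3*x^5/5 + 5*x^4/2 + 7*x^3/3 - 3*x^2 - 3*x at the endpoints):
  F(1) − F(−1) = -53/30 − (23/30) = -38/15.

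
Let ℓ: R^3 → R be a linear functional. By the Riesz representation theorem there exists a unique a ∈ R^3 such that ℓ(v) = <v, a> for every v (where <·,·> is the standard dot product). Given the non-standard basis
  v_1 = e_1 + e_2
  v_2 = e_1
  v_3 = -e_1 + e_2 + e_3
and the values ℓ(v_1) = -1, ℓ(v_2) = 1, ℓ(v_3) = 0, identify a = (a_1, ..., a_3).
a = (1, -2, 3)

Write a = (a_1, ..., a_3) in the standard basis. For each basis vector v_i, ℓ(v_i) = <v_i, a> is a linear equation in the a_j's. Collect the n equations into a matrix system V a = ℓ, where row i of V is v_i (expressed in the standard basis). Since V is invertible (lower-triangular with 1s on the diagonal, up to permutation), solve by back-substitution:
  V =
[[1, 1, 0],
 [1, 0, 0],
 [-1, 1, 1]]
  V a = (-1, 1, 0)
Solving gives a = (1, -2, 3).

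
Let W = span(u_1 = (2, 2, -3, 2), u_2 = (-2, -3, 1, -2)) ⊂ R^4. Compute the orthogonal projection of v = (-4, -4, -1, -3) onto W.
proj_W(v) = (-238/89, -440/89, -47/89, -238/89)

Set up U = [u_1 | ... | u_2] ∈ R^(4×2). The projector onto W = col(U) is P = U (U^T U)^(-1) U^T.
Compute U^T U =
  [21, -17]
  [-17, 18],
and U^T v = (-19, 25).
Solve U^T U · c = U^T v for the coefficients: c = (83/89, 202/89). The projection is proj_W(v) = U c.
Check: (v - proj_W(v)) · u_1 = 0  (should be 0).
Check: (v - proj_W(v)) · u_2 = 0  (should be 0).
Result: proj_W(v) = (-238/89, -440/89, -47/89, -238/89).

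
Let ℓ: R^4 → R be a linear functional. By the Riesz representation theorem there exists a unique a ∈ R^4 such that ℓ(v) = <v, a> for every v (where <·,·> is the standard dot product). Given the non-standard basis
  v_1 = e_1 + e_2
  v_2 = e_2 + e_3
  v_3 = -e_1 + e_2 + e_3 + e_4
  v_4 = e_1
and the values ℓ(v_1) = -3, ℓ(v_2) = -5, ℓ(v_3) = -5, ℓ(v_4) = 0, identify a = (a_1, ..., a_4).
a = (0, -3, -2, 0)

Write a = (a_1, ..., a_4) in the standard basis. For each basis vector v_i, ℓ(v_i) = <v_i, a> is a linear equation in the a_j's. Collect the n equations into a matrix system V a = ℓ, where row i of V is v_i (expressed in the standard basis). Since V is invertible (lower-triangular with 1s on the diagonal, up to permutation), solve by back-substitution:
  V =
[[1, 1, 0, 0],
 [0, 1, 1, 0],
 [-1, 1, 1, 1],
 [1, 0, 0, 0]]
  V a = (-3, -5, -5, 0)
Solving gives a = (0, -3, -2, 0).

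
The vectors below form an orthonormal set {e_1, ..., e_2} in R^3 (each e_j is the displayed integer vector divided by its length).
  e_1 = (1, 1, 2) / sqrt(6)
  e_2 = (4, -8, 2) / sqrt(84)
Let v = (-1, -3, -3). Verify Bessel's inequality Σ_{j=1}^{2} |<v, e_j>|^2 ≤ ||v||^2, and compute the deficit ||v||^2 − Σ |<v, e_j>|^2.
Σ |<v, e_j>|^2 = 19; ||v||^2 = 19; deficit = 0

Write each e_j = u_j / sqrt(<u_j, u_j>) where u_j is the displayed integer vector. Then <v, e_j> = <v, u_j> / sqrt(<u_j, u_j>), so |<v, e_j>|^2 = <v, u_j>^2 / <u_j, u_j>.
Coefficients: <v, e_1> = -10/sqrt(6), <v, e_2> = 14/sqrt(84).
Square and sum: Σ |<v, e_j>|^2 = 19.
Compute ||v||^2 = v·v = 19.
Deficit = 19 − 19 = 0 ≥ 0, confirming Bessel's inequality. (The deficit equals ||v − Σ <v,e_j> e_j||^2, the squared distance from v to span{e_j}.)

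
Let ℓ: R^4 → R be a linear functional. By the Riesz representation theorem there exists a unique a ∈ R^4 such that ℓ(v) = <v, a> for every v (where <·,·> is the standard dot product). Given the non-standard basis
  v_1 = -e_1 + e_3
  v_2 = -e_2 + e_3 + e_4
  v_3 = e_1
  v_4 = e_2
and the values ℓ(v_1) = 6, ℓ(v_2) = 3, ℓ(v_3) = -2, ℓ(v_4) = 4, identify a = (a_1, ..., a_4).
a = (-2, 4, 4, 3)

Write a = (a_1, ..., a_4) in the standard basis. For each basis vector v_i, ℓ(v_i) = <v_i, a> is a linear equation in the a_j's. Collect the n equations into a matrix system V a = ℓ, where row i of V is v_i (expressed in the standard basis). Since V is invertible (lower-triangular with 1s on the diagonal, up to permutation), solve by back-substitution:
  V =
[[-1, 0, 1, 0],
 [0, -1, 1, 1],
 [1, 0, 0, 0],
 [0, 1, 0, 0]]
  V a = (6, 3, -2, 4)
Solving gives a = (-2, 4, 4, 3).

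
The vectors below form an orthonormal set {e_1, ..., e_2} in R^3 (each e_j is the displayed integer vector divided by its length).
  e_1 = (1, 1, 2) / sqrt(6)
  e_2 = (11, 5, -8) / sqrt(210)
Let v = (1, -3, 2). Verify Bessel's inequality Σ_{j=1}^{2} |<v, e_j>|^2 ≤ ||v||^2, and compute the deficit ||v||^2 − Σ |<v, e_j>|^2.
Σ |<v, e_j>|^2 = 18/7; ||v||^2 = 14; deficit = 80/7

Write each e_j = u_j / sqrt(<u_j, u_j>) where u_j is the displayed integer vector. Then <v, e_j> = <v, u_j> / sqrt(<u_j, u_j>), so |<v, e_j>|^2 = <v, u_j>^2 / <u_j, u_j>.
Coefficients: <v, e_1> = 2/sqrt(6), <v, e_2> = -20/sqrt(210).
Square and sum: Σ |<v, e_j>|^2 = 18/7.
Compute ||v||^2 = v·v = 14.
Deficit = 14 − 18/7 = 80/7 ≥ 0, confirming Bessel's inequality. (The deficit equals ||v − Σ <v,e_j> e_j||^2, the squared distance from v to span{e_j}.)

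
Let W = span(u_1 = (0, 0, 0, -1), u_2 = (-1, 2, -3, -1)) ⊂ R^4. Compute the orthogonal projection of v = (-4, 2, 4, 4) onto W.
proj_W(v) = (2/7, -4/7, 6/7, 4)

Set up U = [u_1 | ... | u_2] ∈ R^(4×2). The projector onto W = col(U) is P = U (U^T U)^(-1) U^T.
Compute U^T U =
  [1, 1]
  [1, 15],
and U^T v = (-4, -8).
Solve U^T U · c = U^T v for the coefficients: c = (-26/7, -2/7). The projection is proj_W(v) = U c.
Check: (v - proj_W(v)) · u_1 = 0  (should be 0).
Check: (v - proj_W(v)) · u_2 = 0  (should be 0).
Result: proj_W(v) = (2/7, -4/7, 6/7, 4).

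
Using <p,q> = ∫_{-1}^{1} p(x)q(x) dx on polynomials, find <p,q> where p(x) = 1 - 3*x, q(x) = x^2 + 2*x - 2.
<p,q> = -22/3

Expand the product: p(x)·q(x) = -3*x^3 - 5*x^2 + 8*x - 2.
∫_{-1}^{1} of each monomial x^k gives [2/(k+1) if k even, 0 if k odd]. Integrating term-by-term (or equivalently evaluating the antiderivative F(x) = -3*x^4/4 - 5*x^3/3 + 4*x^2 - 2*x at the endpoints):
  F(1) − F(−1) = -5/12 − (83/12) = -22/3.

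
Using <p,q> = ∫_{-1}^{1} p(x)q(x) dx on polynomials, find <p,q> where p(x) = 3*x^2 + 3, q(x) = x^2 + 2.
<p,q> = 96/5

Expand the product: p(x)·q(x) = 3*x^4 + 9*x^2 + 6.
∫_{-1}^{1} of each monomial x^k gives [2/(k+1) if k even, 0 if k odd]. Integrating term-by-term (or equivalently evaluating the antiderivative F(x) = 3*x^5/5 + 3*x^3 + 6*x at the endpoints):
  F(1) − F(−1) = 48/5 − (-48/5) = 96/5.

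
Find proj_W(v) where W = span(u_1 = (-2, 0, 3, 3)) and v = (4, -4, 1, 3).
proj_W(v) = (-4/11, 0, 6/11, 6/11)

Set up U = [u_1 | ... | u_1] ∈ R^(4×1). The projector onto W = col(U) is P = U (U^T U)^(-1) U^T.
Compute U^T U =
  [22],
and U^T v = (4).
Solve U^T U · c = U^T v for the coefficients: c = (2/11). The projection is proj_W(v) = U c.
Check: (v - proj_W(v)) · u_1 = 0  (should be 0).
Result: proj_W(v) = (-4/11, 0, 6/11, 6/11).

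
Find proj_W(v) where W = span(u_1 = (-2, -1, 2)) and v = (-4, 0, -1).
proj_W(v) = (-4/3, -2/3, 4/3)

Set up U = [u_1 | ... | u_1] ∈ R^(3×1). The projector onto W = col(U) is P = U (U^T U)^(-1) U^T.
Compute U^T U =
  [9],
and U^T v = (6).
Solve U^T U · c = U^T v for the coefficients: c = (2/3). The projection is proj_W(v) = U c.
Check: (v - proj_W(v)) · u_1 = 0  (should be 0).
Result: proj_W(v) = (-4/3, -2/3, 4/3).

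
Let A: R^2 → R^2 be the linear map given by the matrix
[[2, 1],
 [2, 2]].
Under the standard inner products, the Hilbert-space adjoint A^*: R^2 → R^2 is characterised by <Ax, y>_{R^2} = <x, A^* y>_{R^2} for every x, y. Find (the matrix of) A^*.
A^* = A^T =
[[2, 2],
 [1, 2]]

For real matrices with standard dot products, the defining identity <Ax, y> = <x, A^* y> gives (Ax)^T y = x^T (A^*) y, i.e. x^T A^T y = x^T (A^*) y. Since this holds for all x, y, we must have A^* = A^T. Therefore
A^* =
[[2, 2],
 [1, 2]].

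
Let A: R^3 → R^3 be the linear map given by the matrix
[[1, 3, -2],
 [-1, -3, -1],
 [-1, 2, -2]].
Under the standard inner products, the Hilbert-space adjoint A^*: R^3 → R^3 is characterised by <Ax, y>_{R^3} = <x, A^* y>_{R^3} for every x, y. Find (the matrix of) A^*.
A^* = A^T =
[[1, -1, -1],
 [3, -3, 2],
 [-2, -1, -2]]

For real matrices with standard dot products, the defining identity <Ax, y> = <x, A^* y> gives (Ax)^T y = x^T (A^*) y, i.e. x^T A^T y = x^T (A^*) y. Since this holds for all x, y, we must have A^* = A^T. Therefore
A^* =
[[1, -1, -1],
 [3, -3, 2],
 [-2, -1, -2]].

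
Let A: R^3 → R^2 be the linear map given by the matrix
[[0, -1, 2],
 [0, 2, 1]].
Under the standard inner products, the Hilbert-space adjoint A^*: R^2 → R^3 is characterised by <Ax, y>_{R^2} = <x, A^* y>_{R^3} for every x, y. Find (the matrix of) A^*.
A^* = A^T =
[[0, 0],
 [-1, 2],
 [2, 1]]

For real matrices with standard dot products, the defining identity <Ax, y> = <x, A^* y> gives (Ax)^T y = x^T (A^*) y, i.e. x^T A^T y = x^T (A^*) y. Since this holds for all x, y, we must have A^* = A^T. Therefore
A^* =
[[0, 0],
 [-1, 2],
 [2, 1]].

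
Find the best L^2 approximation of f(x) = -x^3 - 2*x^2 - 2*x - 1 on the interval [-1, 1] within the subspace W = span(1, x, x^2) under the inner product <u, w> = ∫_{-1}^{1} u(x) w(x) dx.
g(x) = -2*x^2 - 13*x/5 - 1

The best approximation g ∈ W is the orthogonal projection of f onto W. Writing g = a_0 + a_1 x + a_2 x^2, the coefficients solve the normal equations G · a = b where
  G_{ij} = <φ_i, φ_j> and b_i = <f, φ_i>, with φ_0 = 1, φ_1 = x, φ_2 = x^2.
G =
  [2, 0, 2/3]
  [0, 2/3, 0]
  [2/3, 0, 2/5],
b = (-10/3, -26/15, -22/15).
Solving gives a_0 = -1, a_1 = -13/5, a_2 = -2, so
  g(x) = -2*x^2 - 13*x/5 - 1.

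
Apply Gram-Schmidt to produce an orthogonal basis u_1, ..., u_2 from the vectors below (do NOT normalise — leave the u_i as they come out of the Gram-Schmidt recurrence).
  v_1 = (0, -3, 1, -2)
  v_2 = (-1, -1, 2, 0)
Orthogonal basis:
  u_1 = (0, -3, 1, -2)
  u_2 = (-1, 1/14, 23/14, 5/7)

Apply the Gram-Schmidt recurrence
  u_1 = v_1
  u_i = v_i − Σ_{j<i} ((v_i · u_j) / (u_j · u_j)) · u_j.

Step by step this gives:
  u_1 = (0, -3, 1, -2)
  u_2 = (-1, 1/14, 23/14, 5/7)

Orthogonality check:
  u_2 · u_1 = 0 (should be 0)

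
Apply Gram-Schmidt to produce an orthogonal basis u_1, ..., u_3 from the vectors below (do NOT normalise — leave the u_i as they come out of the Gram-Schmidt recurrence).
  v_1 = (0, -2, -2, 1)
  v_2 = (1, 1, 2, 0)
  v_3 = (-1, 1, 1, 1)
Orthogonal basis:
  u_1 = (0, -2, -2, 1)
  u_2 = (1, -1/3, 2/3, 2/3)
  u_3 = (-1, 1/3, 1/3, 4/3)

Apply the Gram-Schmidt recurrence
  u_1 = v_1
  u_i = v_i − Σ_{j<i} ((v_i · u_j) / (u_j · u_j)) · u_j.

Step by step this gives:
  u_1 = (0, -2, -2, 1)
  u_2 = (1, -1/3, 2/3, 2/3)
  u_3 = (-1, 1/3, 1/3, 4/3)

Orthogonality check:
  u_2 · u_1 = 0 (should be 0)
  u_3 · u_1 = 0 (should be 0)
  u_3 · u_2 = 0 (should be 0)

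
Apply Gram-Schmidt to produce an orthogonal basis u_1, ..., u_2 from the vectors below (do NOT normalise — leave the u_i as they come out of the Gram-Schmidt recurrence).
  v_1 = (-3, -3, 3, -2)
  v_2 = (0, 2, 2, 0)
Orthogonal basis:
  u_1 = (-3, -3, 3, -2)
  u_2 = (0, 2, 2, 0)

Apply the Gram-Schmidt recurrence
  u_1 = v_1
  u_i = v_i − Σ_{j<i} ((v_i · u_j) / (u_j · u_j)) · u_j.

Step by step this gives:
  u_1 = (-3, -3, 3, -2)
  u_2 = (0, 2, 2, 0)

Orthogonality check:
  u_2 · u_1 = 0 (should be 0)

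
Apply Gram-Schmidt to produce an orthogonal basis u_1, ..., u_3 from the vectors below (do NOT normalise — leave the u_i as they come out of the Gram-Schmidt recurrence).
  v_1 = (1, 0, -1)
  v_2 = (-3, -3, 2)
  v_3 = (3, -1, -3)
Orthogonal basis:
  u_1 = (1, 0, -1)
  u_2 = (-1/2, -3, -1/2)
  u_3 = (3/19, -1/19, 3/19)

Apply the Gram-Schmidt recurrence
  u_1 = v_1
  u_i = v_i − Σ_{j<i} ((v_i · u_j) / (u_j · u_j)) · u_j.

Step by step this gives:
  u_1 = (1, 0, -1)
  u_2 = (-1/2, -3, -1/2)
  u_3 = (3/19, -1/19, 3/19)

Orthogonality check:
  u_2 · u_1 = 0 (should be 0)
  u_3 · u_1 = 0 (should be 0)
  u_3 · u_2 = 0 (should be 0)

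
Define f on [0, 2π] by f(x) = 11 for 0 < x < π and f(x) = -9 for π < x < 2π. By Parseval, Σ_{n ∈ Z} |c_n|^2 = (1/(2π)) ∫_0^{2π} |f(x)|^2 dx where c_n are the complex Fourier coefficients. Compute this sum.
Σ |c_n|^2 = 101

Parseval equates the L^2 energy of f (normalised by 1/(2π)) with the ℓ^2 sum of its Fourier coefficients: (1/(2π)) ∫_0^{2π} |f|^2 = Σ |c_n|^2.
Compute the left side: (1/(2π)) [∫_0^π 11^2 dx + ∫_π^{2π} (-9)^2 dx] = (1/(2π)) · (121π + 81π) = (121 + 81)/2 = 101.
So Σ_{n ∈ Z} |c_n|^2 = 101.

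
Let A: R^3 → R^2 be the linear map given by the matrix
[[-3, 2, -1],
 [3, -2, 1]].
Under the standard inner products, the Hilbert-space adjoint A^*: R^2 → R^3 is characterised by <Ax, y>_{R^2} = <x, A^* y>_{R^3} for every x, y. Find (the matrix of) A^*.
A^* = A^T =
[[-3, 3],
 [2, -2],
 [-1, 1]]

For real matrices with standard dot products, the defining identity <Ax, y> = <x, A^* y> gives (Ax)^T y = x^T (A^*) y, i.e. x^T A^T y = x^T (A^*) y. Since this holds for all x, y, we must have A^* = A^T. Therefore
A^* =
[[-3, 3],
 [2, -2],
 [-1, 1]].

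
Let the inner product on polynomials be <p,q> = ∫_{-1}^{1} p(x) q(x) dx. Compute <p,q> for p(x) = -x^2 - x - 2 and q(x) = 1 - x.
<p,q> = -4

Expand the product: p(x)·q(x) = x^3 + x - 2.
∫_{-1}^{1} of each monomial x^k gives [2/(k+1) if k even, 0 if k odd]. Integrating term-by-term (or equivalently evaluating the antiderivative F(x) = x^4/4 + x^2/2 - 2*x at the endpoints):
  F(1) − F(−1) = -5/4 − (11/4) = -4.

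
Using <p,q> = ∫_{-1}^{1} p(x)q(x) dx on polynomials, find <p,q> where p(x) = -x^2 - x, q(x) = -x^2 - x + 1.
<p,q> = 2/5

Expand the product: p(x)·q(x) = x^4 + 2*x^3 - x.
∫_{-1}^{1} of each monomial x^k gives [2/(k+1) if k even, 0 if k odd]. Integrating term-by-term (or equivalently evaluating the antiderivative F(x) = x^5/5 + x^4/2 - x^2/2 at the endpoints):
  F(1) − F(−1) = 1/5 − (-1/5) = 2/5.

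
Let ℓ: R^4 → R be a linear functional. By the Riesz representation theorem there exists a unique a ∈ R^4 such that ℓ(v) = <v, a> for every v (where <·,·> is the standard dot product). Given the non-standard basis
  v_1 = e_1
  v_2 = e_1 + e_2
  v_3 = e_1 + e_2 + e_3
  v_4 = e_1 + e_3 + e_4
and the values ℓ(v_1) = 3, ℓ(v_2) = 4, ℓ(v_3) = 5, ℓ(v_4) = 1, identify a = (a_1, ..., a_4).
a = (3, 1, 1, -3)

Write a = (a_1, ..., a_4) in the standard basis. For each basis vector v_i, ℓ(v_i) = <v_i, a> is a linear equation in the a_j's. Collect the n equations into a matrix system V a = ℓ, where row i of V is v_i (expressed in the standard basis). Since V is invertible (lower-triangular with 1s on the diagonal, up to permutation), solve by back-substitution:
  V =
[[1, 0, 0, 0],
 [1, 1, 0, 0],
 [1, 1, 1, 0],
 [1, 0, 1, 1]]
  V a = (3, 4, 5, 1)
Solving gives a = (3, 1, 1, -3).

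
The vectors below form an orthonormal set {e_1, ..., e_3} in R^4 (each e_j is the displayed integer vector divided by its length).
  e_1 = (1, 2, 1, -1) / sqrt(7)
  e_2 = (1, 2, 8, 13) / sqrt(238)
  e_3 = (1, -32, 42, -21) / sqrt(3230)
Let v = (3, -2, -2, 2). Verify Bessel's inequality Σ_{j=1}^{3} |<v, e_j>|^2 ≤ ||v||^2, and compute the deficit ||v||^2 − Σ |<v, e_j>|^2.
Σ |<v, e_j>|^2 = 474/95; ||v||^2 = 21; deficit = 1521/95

Write each e_j = u_j / sqrt(<u_j, u_j>) where u_j is the displayed integer vector. Then <v, e_j> = <v, u_j> / sqrt(<u_j, u_j>), so |<v, e_j>|^2 = <v, u_j>^2 / <u_j, u_j>.
Coefficients: <v, e_1> = -5/sqrt(7), <v, e_2> = 9/sqrt(238), <v, e_3> = -59/sqrt(3230).
Square and sum: Σ |<v, e_j>|^2 = 474/95.
Compute ||v||^2 = v·v = 21.
Deficit = 21 − 474/95 = 1521/95 ≥ 0, confirming Bessel's inequality. (The deficit equals ||v − Σ <v,e_j> e_j||^2, the squared distance from v to span{e_j}.)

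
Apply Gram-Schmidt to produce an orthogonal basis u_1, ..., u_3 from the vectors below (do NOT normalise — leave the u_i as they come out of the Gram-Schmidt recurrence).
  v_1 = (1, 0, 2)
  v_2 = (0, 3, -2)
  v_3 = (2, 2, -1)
Orthogonal basis:
  u_1 = (1, 0, 2)
  u_2 = (4/5, 3, -2/5)
  u_3 = (66/49, -22/49, -33/49)

Apply the Gram-Schmidt recurrence
  u_1 = v_1
  u_i = v_i − Σ_{j<i} ((v_i · u_j) / (u_j · u_j)) · u_j.

Step by step this gives:
  u_1 = (1, 0, 2)
  u_2 = (4/5, 3, -2/5)
  u_3 = (66/49, -22/49, -33/49)

Orthogonality check:
  u_2 · u_1 = 0 (should be 0)
  u_3 · u_1 = 0 (should be 0)
  u_3 · u_2 = 0 (should be 0)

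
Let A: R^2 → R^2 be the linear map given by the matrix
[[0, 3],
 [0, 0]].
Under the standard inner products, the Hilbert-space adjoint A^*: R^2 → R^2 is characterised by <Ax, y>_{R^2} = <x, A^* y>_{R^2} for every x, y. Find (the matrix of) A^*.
A^* = A^T =
[[0, 0],
 [3, 0]]

For real matrices with standard dot products, the defining identity <Ax, y> = <x, A^* y> gives (Ax)^T y = x^T (A^*) y, i.e. x^T A^T y = x^T (A^*) y. Since this holds for all x, y, we must have A^* = A^T. Therefore
A^* =
[[0, 0],
 [3, 0]].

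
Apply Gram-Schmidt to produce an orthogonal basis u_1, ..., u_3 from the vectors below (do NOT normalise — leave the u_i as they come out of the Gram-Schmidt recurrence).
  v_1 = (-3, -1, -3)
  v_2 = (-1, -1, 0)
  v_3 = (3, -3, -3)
Orthogonal basis:
  u_1 = (-3, -1, -3)
  u_2 = (-7/19, -15/19, 12/19)
  u_3 = (36/11, -36/11, -24/11)

Apply the Gram-Schmidt recurrence
  u_1 = v_1
  u_i = v_i − Σ_{j<i} ((v_i · u_j) / (u_j · u_j)) · u_j.

Step by step this gives:
  u_1 = (-3, -1, -3)
  u_2 = (-7/19, -15/19, 12/19)
  u_3 = (36/11, -36/11, -24/11)

Orthogonality check:
  u_2 · u_1 = 0 (should be 0)
  u_3 · u_1 = 0 (should be 0)
  u_3 · u_2 = 0 (should be 0)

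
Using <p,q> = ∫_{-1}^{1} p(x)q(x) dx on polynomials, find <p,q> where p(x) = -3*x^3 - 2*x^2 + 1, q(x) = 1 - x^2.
<p,q> = 4/5

Expand the product: p(x)·q(x) = 3*x^5 + 2*x^4 - 3*x^3 - 3*x^2 + 1.
∫_{-1}^{1} of each monomial x^k gives [2/(k+1) if k even, 0 if k odd]. Integrating term-by-term (or equivalently evaluating the antiderivative F(x) = x^6/2 + 2*x^5/5 - 3*x^4/4 - x^3 + x at the endpoints):
  F(1) − F(−1) = 3/20 − (-13/20) = 4/5.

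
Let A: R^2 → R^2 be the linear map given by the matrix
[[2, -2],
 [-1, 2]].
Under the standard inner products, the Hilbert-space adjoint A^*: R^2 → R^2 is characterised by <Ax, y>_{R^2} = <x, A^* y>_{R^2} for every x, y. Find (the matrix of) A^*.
A^* = A^T =
[[2, -1],
 [-2, 2]]

For real matrices with standard dot products, the defining identity <Ax, y> = <x, A^* y> gives (Ax)^T y = x^T (A^*) y, i.e. x^T A^T y = x^T (A^*) y. Since this holds for all x, y, we must have A^* = A^T. Therefore
A^* =
[[2, -1],
 [-2, 2]].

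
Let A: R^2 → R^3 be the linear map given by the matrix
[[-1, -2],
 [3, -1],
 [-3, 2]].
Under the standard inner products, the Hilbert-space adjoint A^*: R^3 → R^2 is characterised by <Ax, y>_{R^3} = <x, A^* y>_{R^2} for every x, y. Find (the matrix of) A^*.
A^* = A^T =
[[-1, 3, -3],
 [-2, -1, 2]]

For real matrices with standard dot products, the defining identity <Ax, y> = <x, A^* y> gives (Ax)^T y = x^T (A^*) y, i.e. x^T A^T y = x^T (A^*) y. Since this holds for all x, y, we must have A^* = A^T. Therefore
A^* =
[[-1, 3, -3],
 [-2, -1, 2]].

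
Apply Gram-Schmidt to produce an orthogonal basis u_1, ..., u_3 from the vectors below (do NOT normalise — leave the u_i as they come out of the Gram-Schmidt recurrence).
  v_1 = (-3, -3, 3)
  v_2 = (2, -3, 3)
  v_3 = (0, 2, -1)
Orthogonal basis:
  u_1 = (-3, -3, 3)
  u_2 = (10/3, -5/3, 5/3)
  u_3 = (0, 1/2, 1/2)

Apply the Gram-Schmidt recurrence
  u_1 = v_1
  u_i = v_i − Σ_{j<i} ((v_i · u_j) / (u_j · u_j)) · u_j.

Step by step this gives:
  u_1 = (-3, -3, 3)
  u_2 = (10/3, -5/3, 5/3)
  u_3 = (0, 1/2, 1/2)

Orthogonality check:
  u_2 · u_1 = 0 (should be 0)
  u_3 · u_1 = 0 (should be 0)
  u_3 · u_2 = 0 (should be 0)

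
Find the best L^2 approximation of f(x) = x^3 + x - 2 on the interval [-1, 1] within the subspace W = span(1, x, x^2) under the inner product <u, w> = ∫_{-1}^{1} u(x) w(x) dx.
g(x) = 8*x/5 - 2

The best approximation g ∈ W is the orthogonal projection of f onto W. Writing g = a_0 + a_1 x + a_2 x^2, the coefficients solve the normal equations G · a = b where
  G_{ij} = <φ_i, φ_j> and b_i = <f, φ_i>, with φ_0 = 1, φ_1 = x, φ_2 = x^2.
G =
  [2, 0, 2/3]
  [0, 2/3, 0]
  [2/3, 0, 2/5],
b = (-4, 16/15, -4/3).
Solving gives a_0 = -2, a_1 = 8/5, a_2 = 0, so
  g(x) = 8*x/5 - 2.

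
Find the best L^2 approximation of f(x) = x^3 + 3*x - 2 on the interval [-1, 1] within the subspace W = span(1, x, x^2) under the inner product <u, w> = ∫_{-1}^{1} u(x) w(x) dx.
g(x) = 18*x/5 - 2

The best approximation g ∈ W is the orthogonal projection of f onto W. Writing g = a_0 + a_1 x + a_2 x^2, the coefficients solve the normal equations G · a = b where
  G_{ij} = <φ_i, φ_j> and b_i = <f, φ_i>, with φ_0 = 1, φ_1 = x, φ_2 = x^2.
G =
  [2, 0, 2/3]
  [0, 2/3, 0]
  [2/3, 0, 2/5],
b = (-4, 12/5, -4/3).
Solving gives a_0 = -2, a_1 = 18/5, a_2 = 0, so
  g(x) = 18*x/5 - 2.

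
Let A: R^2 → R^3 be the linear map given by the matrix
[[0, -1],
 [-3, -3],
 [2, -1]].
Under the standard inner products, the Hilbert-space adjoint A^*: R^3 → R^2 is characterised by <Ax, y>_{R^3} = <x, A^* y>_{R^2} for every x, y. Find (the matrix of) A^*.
A^* = A^T =
[[0, -3, 2],
 [-1, -3, -1]]

For real matrices with standard dot products, the defining identity <Ax, y> = <x, A^* y> gives (Ax)^T y = x^T (A^*) y, i.e. x^T A^T y = x^T (A^*) y. Since this holds for all x, y, we must have A^* = A^T. Therefore
A^* =
[[0, -3, 2],
 [-1, -3, -1]].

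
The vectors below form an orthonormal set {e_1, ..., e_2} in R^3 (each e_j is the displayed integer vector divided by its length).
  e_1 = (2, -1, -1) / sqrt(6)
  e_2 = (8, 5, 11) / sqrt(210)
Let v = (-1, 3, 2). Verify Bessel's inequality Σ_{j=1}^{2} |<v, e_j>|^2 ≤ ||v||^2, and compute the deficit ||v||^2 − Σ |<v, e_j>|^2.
Σ |<v, e_j>|^2 = 426/35; ||v||^2 = 14; deficit = 64/35

Write each e_j = u_j / sqrt(<u_j, u_j>) where u_j is the displayed integer vector. Then <v, e_j> = <v, u_j> / sqrt(<u_j, u_j>), so |<v, e_j>|^2 = <v, u_j>^2 / <u_j, u_j>.
Coefficients: <v, e_1> = -7/sqrt(6), <v, e_2> = 29/sqrt(210).
Square and sum: Σ |<v, e_j>|^2 = 426/35.
Compute ||v||^2 = v·v = 14.
Deficit = 14 − 426/35 = 64/35 ≥ 0, confirming Bessel's inequality. (The deficit equals ||v − Σ <v,e_j> e_j||^2, the squared distance from v to span{e_j}.)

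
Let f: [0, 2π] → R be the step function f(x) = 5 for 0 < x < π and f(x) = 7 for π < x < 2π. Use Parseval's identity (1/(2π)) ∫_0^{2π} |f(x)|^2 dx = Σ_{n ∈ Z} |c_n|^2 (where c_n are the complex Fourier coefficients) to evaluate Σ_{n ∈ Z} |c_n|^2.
Σ |c_n|^2 = 37

Parseval equates the L^2 energy of f (normalised by 1/(2π)) with the ℓ^2 sum of its Fourier coefficients: (1/(2π)) ∫_0^{2π} |f|^2 = Σ |c_n|^2.
Compute the left side: (1/(2π)) [∫_0^π 5^2 dx + ∫_π^{2π} 7^2 dx] = (1/(2π)) · (25π + 49π) = (25 + 49)/2 = 37.
So Σ_{n ∈ Z} |c_n|^2 = 37.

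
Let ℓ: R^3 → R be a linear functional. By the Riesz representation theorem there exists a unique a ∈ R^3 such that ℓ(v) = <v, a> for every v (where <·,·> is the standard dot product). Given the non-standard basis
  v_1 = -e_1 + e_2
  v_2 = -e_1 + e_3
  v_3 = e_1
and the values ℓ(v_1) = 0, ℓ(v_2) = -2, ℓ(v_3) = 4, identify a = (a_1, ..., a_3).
a = (4, 4, 2)

Write a = (a_1, ..., a_3) in the standard basis. For each basis vector v_i, ℓ(v_i) = <v_i, a> is a linear equation in the a_j's. Collect the n equations into a matrix system V a = ℓ, where row i of V is v_i (expressed in the standard basis). Since V is invertible (lower-triangular with 1s on the diagonal, up to permutation), solve by back-substitution:
  V =
[[-1, 1, 0],
 [-1, 0, 1],
 [1, 0, 0]]
  V a = (0, -2, 4)
Solving gives a = (4, 4, 2).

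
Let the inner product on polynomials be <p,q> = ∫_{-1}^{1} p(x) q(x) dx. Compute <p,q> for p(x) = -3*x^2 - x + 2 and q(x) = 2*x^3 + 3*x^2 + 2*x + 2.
<p,q> = 34/15

Expand the product: p(x)·q(x) = -6*x^5 - 11*x^4 - 5*x^3 - 2*x^2 + 2*x + 4.
∫_{-1}^{1} of each monomial x^k gives [2/(k+1) if k even, 0 if k odd]. Integrating term-by-term (or equivalently evaluating the antiderivative F(x) = -x^6 - 11*x^5/5 - 5*x^4/4 - 2*x^3/3 + x^2 + 4*x at the endpoints):
  F(1) − F(−1) = -7/60 − (-143/60) = 34/15.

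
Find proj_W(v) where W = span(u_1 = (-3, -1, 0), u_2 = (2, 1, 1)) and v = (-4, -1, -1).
proj_W(v) = (-42/11, -17/11, -9/11)

Set up U = [u_1 | ... | u_2] ∈ R^(3×2). The projector onto W = col(U) is P = U (U^T U)^(-1) U^T.
Compute U^T U =
  [10, -7]
  [-7, 6],
and U^T v = (13, -10).
Solve U^T U · c = U^T v for the coefficients: c = (8/11, -9/11). The projection is proj_W(v) = U c.
Check: (v - proj_W(v)) · u_1 = 0  (should be 0).
Check: (v - proj_W(v)) · u_2 = 0  (should be 0).
Result: proj_W(v) = (-42/11, -17/11, -9/11).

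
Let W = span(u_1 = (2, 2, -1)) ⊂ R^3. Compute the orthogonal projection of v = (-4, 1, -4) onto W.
proj_W(v) = (-4/9, -4/9, 2/9)

Set up U = [u_1 | ... | u_1] ∈ R^(3×1). The projector onto W = col(U) is P = U (U^T U)^(-1) U^T.
Compute U^T U =
  [9],
and U^T v = (-2).
Solve U^T U · c = U^T v for the coefficients: c = (-2/9). The projection is proj_W(v) = U c.
Check: (v - proj_W(v)) · u_1 = 0  (should be 0).
Result: proj_W(v) = (-4/9, -4/9, 2/9).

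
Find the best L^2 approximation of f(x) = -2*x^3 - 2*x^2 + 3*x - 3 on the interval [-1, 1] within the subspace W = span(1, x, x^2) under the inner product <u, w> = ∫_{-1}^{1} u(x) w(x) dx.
g(x) = -2*x^2 + 9*x/5 - 3

The best approximation g ∈ W is the orthogonal projection of f onto W. Writing g = a_0 + a_1 x + a_2 x^2, the coefficients solve the normal equations G · a = b where
  G_{ij} = <φ_i, φ_j> and b_i = <f, φ_i>, with φ_0 = 1, φ_1 = x, φ_2 = x^2.
G =
  [2, 0, 2/3]
  [0, 2/3, 0]
  [2/3, 0, 2/5],
b = (-22/3, 6/5, -14/5).
Solving gives a_0 = -3, a_1 = 9/5, a_2 = -2, so
  g(x) = -2*x^2 + 9*x/5 - 3.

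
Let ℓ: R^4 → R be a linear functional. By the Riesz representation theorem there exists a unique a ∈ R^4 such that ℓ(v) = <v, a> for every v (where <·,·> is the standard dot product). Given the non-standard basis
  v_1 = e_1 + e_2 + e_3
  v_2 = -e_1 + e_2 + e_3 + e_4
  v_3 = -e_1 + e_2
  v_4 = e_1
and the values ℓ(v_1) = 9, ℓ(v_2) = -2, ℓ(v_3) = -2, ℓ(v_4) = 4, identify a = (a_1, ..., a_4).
a = (4, 2, 3, -3)

Write a = (a_1, ..., a_4) in the standard basis. For each basis vector v_i, ℓ(v_i) = <v_i, a> is a linear equation in the a_j's. Collect the n equations into a matrix system V a = ℓ, where row i of V is v_i (expressed in the standard basis). Since V is invertible (lower-triangular with 1s on the diagonal, up to permutation), solve by back-substitution:
  V =
[[1, 1, 1, 0],
 [-1, 1, 1, 1],
 [-1, 1, 0, 0],
 [1, 0, 0, 0]]
  V a = (9, -2, -2, 4)
Solving gives a = (4, 2, 3, -3).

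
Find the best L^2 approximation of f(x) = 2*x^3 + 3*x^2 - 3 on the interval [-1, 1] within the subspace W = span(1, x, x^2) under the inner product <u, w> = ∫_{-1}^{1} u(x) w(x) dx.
g(x) = 3*x^2 + 6*x/5 - 3

The best approximation g ∈ W is the orthogonal projection of f onto W. Writing g = a_0 + a_1 x + a_2 x^2, the coefficients solve the normal equations G · a = b where
  G_{ij} = <φ_i, φ_j> and b_i = <f, φ_i>, with φ_0 = 1, φ_1 = x, φ_2 = x^2.
G =
  [2, 0, 2/3]
  [0, 2/3, 0]
  [2/3, 0, 2/5],
b = (-4, 4/5, -4/5).
Solving gives a_0 = -3, a_1 = 6/5, a_2 = 3, so
  g(x) = 3*x^2 + 6*x/5 - 3.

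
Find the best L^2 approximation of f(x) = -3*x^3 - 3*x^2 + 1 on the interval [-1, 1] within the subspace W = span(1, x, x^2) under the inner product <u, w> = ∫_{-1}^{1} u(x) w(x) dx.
g(x) = -3*x^2 - 9*x/5 + 1

The best approximation g ∈ W is the orthogonal projection of f onto W. Writing g = a_0 + a_1 x + a_2 x^2, the coefficients solve the normal equations G · a = b where
  G_{ij} = <φ_i, φ_j> and b_i = <f, φ_i>, with φ_0 = 1, φ_1 = x, φ_2 = x^2.
G =
  [2, 0, 2/3]
  [0, 2/3, 0]
  [2/3, 0, 2/5],
b = (0, -6/5, -8/15).
Solving gives a_0 = 1, a_1 = -9/5, a_2 = -3, so
  g(x) = -3*x^2 - 9*x/5 + 1.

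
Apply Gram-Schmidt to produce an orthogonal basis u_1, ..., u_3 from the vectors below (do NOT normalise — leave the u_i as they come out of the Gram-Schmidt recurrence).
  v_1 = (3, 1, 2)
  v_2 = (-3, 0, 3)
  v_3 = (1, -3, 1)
Orthogonal basis:
  u_1 = (3, 1, 2)
  u_2 = (-33/14, 3/14, 24/7)
  u_3 = (17/27, -85/27, 17/27)

Apply the Gram-Schmidt recurrence
  u_1 = v_1
  u_i = v_i − Σ_{j<i} ((v_i · u_j) / (u_j · u_j)) · u_j.

Step by step this gives:
  u_1 = (3, 1, 2)
  u_2 = (-33/14, 3/14, 24/7)
  u_3 = (17/27, -85/27, 17/27)

Orthogonality check:
  u_2 · u_1 = 0 (should be 0)
  u_3 · u_1 = 0 (should be 0)
  u_3 · u_2 = 0 (should be 0)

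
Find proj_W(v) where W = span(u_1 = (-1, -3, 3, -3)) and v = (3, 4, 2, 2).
proj_W(v) = (15/28, 45/28, -45/28, 45/28)

Set up U = [u_1 | ... | u_1] ∈ R^(4×1). The projector onto W = col(U) is P = U (U^T U)^(-1) U^T.
Compute U^T U =
  [28],
and U^T v = (-15).
Solve U^T U · c = U^T v for the coefficients: c = (-15/28). The projection is proj_W(v) = U c.
Check: (v - proj_W(v)) · u_1 = 0  (should be 0).
Result: proj_W(v) = (15/28, 45/28, -45/28, 45/28).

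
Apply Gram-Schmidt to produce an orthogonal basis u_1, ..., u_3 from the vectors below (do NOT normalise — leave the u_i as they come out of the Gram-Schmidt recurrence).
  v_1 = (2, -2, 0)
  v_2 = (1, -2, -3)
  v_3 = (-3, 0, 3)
Orthogonal basis:
  u_1 = (2, -2, 0)
  u_2 = (-1/2, -1/2, -3)
  u_3 = (-36/19, -36/19, 12/19)

Apply the Gram-Schmidt recurrence
  u_1 = v_1
  u_i = v_i − Σ_{j<i} ((v_i · u_j) / (u_j · u_j)) · u_j.

Step by step this gives:
  u_1 = (2, -2, 0)
  u_2 = (-1/2, -1/2, -3)
  u_3 = (-36/19, -36/19, 12/19)

Orthogonality check:
  u_2 · u_1 = 0 (should be 0)
  u_3 · u_1 = 0 (should be 0)
  u_3 · u_2 = 0 (should be 0)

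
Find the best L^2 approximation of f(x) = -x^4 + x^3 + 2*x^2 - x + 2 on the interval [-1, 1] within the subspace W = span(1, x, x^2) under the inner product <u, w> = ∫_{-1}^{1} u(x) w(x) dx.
g(x) = 8*x^2/7 - 2*x/5 + 73/35

The best approximation g ∈ W is the orthogonal projection of f onto W. Writing g = a_0 + a_1 x + a_2 x^2, the coefficients solve the normal equations G · a = b where
  G_{ij} = <φ_i, φ_j> and b_i = <f, φ_i>, with φ_0 = 1, φ_1 = x, φ_2 = x^2.
G =
  [2, 0, 2/3]
  [0, 2/3, 0]
  [2/3, 0, 2/5],
b = (74/15, -4/15, 194/105).
Solving gives a_0 = 73/35, a_1 = -2/5, a_2 = 8/7, so
  g(x) = 8*x^2/7 - 2*x/5 + 73/35.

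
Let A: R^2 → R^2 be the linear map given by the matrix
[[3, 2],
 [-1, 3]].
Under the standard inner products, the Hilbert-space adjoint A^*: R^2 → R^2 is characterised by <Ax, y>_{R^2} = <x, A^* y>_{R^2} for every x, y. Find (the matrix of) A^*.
A^* = A^T =
[[3, -1],
 [2, 3]]

For real matrices with standard dot products, the defining identity <Ax, y> = <x, A^* y> gives (Ax)^T y = x^T (A^*) y, i.e. x^T A^T y = x^T (A^*) y. Since this holds for all x, y, we must have A^* = A^T. Therefore
A^* =
[[3, -1],
 [2, 3]].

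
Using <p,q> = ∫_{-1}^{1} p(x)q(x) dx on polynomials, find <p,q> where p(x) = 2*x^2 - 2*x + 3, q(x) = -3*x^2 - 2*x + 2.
<p,q> = 134/15

Expand the product: p(x)·q(x) = -6*x^4 + 2*x^3 - x^2 - 10*x + 6.
∫_{-1}^{1} of each monomial x^k gives [2/(k+1) if k even, 0 if k odd]. Integrating term-by-term (or equivalently evaluating the antiderivative F(x) = -6*x^5/5 + x^4/2 - x^3/3 - 5*x^2 + 6*x at the endpoints):
  F(1) − F(−1) = -1/30 − (-269/30) = 134/15.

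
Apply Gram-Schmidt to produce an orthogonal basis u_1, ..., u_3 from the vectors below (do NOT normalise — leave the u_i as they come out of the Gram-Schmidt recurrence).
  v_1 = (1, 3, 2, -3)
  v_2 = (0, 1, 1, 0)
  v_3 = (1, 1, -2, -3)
Orthogonal basis:
  u_1 = (1, 3, 2, -3)
  u_2 = (-5/23, 8/23, 13/23, 15/23)
  u_3 = (-2/21, 20/21, -20/21, 2/7)

Apply the Gram-Schmidt recurrence
  u_1 = v_1
  u_i = v_i − Σ_{j<i} ((v_i · u_j) / (u_j · u_j)) · u_j.

Step by step this gives:
  u_1 = (1, 3, 2, -3)
  u_2 = (-5/23, 8/23, 13/23, 15/23)
  u_3 = (-2/21, 20/21, -20/21, 2/7)

Orthogonality check:
  u_2 · u_1 = 0 (should be 0)
  u_3 · u_1 = 0 (should be 0)
  u_3 · u_2 = 0 (should be 0)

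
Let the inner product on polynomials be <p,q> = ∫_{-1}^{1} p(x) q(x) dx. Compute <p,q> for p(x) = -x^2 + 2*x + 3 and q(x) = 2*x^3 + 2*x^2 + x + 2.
<p,q> = 84/5

Expand the product: p(x)·q(x) = -2*x^5 + 2*x^4 + 9*x^3 + 6*x^2 + 7*x + 6.
∫_{-1}^{1} of each monomial x^k gives [2/(k+1) if k even, 0 if k odd]. Integrating term-by-term (or equivalently evaluating the antiderivative F(x) = -x^6/3 + 2*x^5/5 + 9*x^4/4 + 2*x^3 + 7*x^2/2 + 6*x at the endpoints):
  F(1) − F(−1) = 829/60 − (-179/60) = 84/5.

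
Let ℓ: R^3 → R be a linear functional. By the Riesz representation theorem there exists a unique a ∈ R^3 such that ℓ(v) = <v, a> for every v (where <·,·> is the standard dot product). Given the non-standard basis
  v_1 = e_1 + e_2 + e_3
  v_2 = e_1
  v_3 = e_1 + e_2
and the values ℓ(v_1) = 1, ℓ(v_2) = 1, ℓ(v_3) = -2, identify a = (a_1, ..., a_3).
a = (1, -3, 3)

Write a = (a_1, ..., a_3) in the standard basis. For each basis vector v_i, ℓ(v_i) = <v_i, a> is a linear equation in the a_j's. Collect the n equations into a matrix system V a = ℓ, where row i of V is v_i (expressed in the standard basis). Since V is invertible (lower-triangular with 1s on the diagonal, up to permutation), solve by back-substitution:
  V =
[[1, 1, 1],
 [1, 0, 0],
 [1, 1, 0]]
  V a = (1, 1, -2)
Solving gives a = (1, -3, 3).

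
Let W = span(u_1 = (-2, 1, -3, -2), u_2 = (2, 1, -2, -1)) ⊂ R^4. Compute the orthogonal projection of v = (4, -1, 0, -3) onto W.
proj_W(v) = (110/31, 23/31, -30/31, -7/31)

Set up U = [u_1 | ... | u_2] ∈ R^(4×2). The projector onto W = col(U) is P = U (U^T U)^(-1) U^T.
Compute U^T U =
  [18, 5]
  [5, 10],
and U^T v = (-3, 10).
Solve U^T U · c = U^T v for the coefficients: c = (-16/31, 39/31). The projection is proj_W(v) = U c.
Check: (v - proj_W(v)) · u_1 = 0  (should be 0).
Check: (v - proj_W(v)) · u_2 = 0  (should be 0).
Result: proj_W(v) = (110/31, 23/31, -30/31, -7/31).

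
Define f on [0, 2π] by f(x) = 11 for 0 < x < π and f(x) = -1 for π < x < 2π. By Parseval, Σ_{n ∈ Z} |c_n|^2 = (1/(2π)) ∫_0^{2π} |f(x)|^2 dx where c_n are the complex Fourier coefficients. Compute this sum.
Σ |c_n|^2 = 61

Parseval equates the L^2 energy of f (normalised by 1/(2π)) with the ℓ^2 sum of its Fourier coefficients: (1/(2π)) ∫_0^{2π} |f|^2 = Σ |c_n|^2.
Compute the left side: (1/(2π)) [∫_0^π 11^2 dx + ∫_π^{2π} (-1)^2 dx] = (1/(2π)) · (121π + 1π) = (121 + 1)/2 = 61.
So Σ_{n ∈ Z} |c_n|^2 = 61.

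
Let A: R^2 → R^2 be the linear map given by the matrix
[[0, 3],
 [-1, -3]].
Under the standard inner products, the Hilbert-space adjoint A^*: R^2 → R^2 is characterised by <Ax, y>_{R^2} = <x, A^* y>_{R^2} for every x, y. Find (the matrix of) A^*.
A^* = A^T =
[[0, -1],
 [3, -3]]

For real matrices with standard dot products, the defining identity <Ax, y> = <x, A^* y> gives (Ax)^T y = x^T (A^*) y, i.e. x^T A^T y = x^T (A^*) y. Since this holds for all x, y, we must have A^* = A^T. Therefore
A^* =
[[0, -1],
 [3, -3]].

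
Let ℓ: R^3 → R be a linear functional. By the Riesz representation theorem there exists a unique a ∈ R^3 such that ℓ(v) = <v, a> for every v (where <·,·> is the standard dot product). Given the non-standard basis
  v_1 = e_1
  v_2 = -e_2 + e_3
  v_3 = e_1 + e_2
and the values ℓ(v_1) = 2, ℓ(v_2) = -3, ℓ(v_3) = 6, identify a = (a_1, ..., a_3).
a = (2, 4, 1)

Write a = (a_1, ..., a_3) in the standard basis. For each basis vector v_i, ℓ(v_i) = <v_i, a> is a linear equation in the a_j's. Collect the n equations into a matrix system V a = ℓ, where row i of V is v_i (expressed in the standard basis). Since V is invertible (lower-triangular with 1s on the diagonal, up to permutation), solve by back-substitution:
  V =
[[1, 0, 0],
 [0, -1, 1],
 [1, 1, 0]]
  V a = (2, -3, 6)
Solving gives a = (2, 4, 1).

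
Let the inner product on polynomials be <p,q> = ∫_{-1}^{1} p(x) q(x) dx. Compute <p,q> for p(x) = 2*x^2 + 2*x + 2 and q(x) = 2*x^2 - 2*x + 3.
<p,q> = 88/5

Expand the product: p(x)·q(x) = 4*x^4 + 6*x^2 + 2*x + 6.
∫_{-1}^{1} of each monomial x^k gives [2/(k+1) if k even, 0 if k odd]. Integrating term-by-term (or equivalently evaluating the antiderivative F(x) = 4*x^5/5 + 2*x^3 + x^2 + 6*x at the endpoints):
  F(1) − F(−1) = 49/5 − (-39/5) = 88/5.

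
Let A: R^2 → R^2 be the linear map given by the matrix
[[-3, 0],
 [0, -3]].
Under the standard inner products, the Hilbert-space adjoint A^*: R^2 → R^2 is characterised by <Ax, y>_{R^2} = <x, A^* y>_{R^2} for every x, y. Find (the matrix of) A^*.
A^* = A^T =
[[-3, 0],
 [0, -3]]

For real matrices with standard dot products, the defining identity <Ax, y> = <x, A^* y> gives (Ax)^T y = x^T (A^*) y, i.e. x^T A^T y = x^T (A^*) y. Since this holds for all x, y, we must have A^* = A^T. Therefore
A^* =
[[-3, 0],
 [0, -3]].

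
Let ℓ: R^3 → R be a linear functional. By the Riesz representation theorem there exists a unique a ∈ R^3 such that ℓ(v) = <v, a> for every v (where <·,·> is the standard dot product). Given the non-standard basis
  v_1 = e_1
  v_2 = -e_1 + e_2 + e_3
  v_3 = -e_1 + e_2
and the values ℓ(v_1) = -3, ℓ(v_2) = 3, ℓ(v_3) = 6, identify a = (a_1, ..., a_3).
a = (-3, 3, -3)

Write a = (a_1, ..., a_3) in the standard basis. For each basis vector v_i, ℓ(v_i) = <v_i, a> is a linear equation in the a_j's. Collect the n equations into a matrix system V a = ℓ, where row i of V is v_i (expressed in the standard basis). Since V is invertible (lower-triangular with 1s on the diagonal, up to permutation), solve by back-substitution:
  V =
[[1, 0, 0],
 [-1, 1, 1],
 [-1, 1, 0]]
  V a = (-3, 3, 6)
Solving gives a = (-3, 3, -3).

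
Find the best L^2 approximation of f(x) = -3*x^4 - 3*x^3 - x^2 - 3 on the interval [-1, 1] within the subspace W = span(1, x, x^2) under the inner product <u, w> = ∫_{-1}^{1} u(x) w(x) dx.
g(x) = -25*x^2/7 - 9*x/5 - 96/35

The best approximation g ∈ W is the orthogonal projection of f onto W. Writing g = a_0 + a_1 x + a_2 x^2, the coefficients solve the normal equations G · a = b where
  G_{ij} = <φ_i, φ_j> and b_i = <f, φ_i>, with φ_0 = 1, φ_1 = x, φ_2 = x^2.
G =
  [2, 0, 2/3]
  [0, 2/3, 0]
  [2/3, 0, 2/5],
b = (-118/15, -6/5, -114/35).
Solving gives a_0 = -96/35, a_1 = -9/5, a_2 = -25/7, so
  g(x) = -25*x^2/7 - 9*x/5 - 96/35.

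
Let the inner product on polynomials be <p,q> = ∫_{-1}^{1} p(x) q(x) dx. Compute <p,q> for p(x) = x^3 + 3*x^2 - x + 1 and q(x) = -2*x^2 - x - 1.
<p,q> = -112/15

Expand the product: p(x)·q(x) = -2*x^5 - 7*x^4 - 2*x^3 - 4*x^2 - 1.
∫_{-1}^{1} of each monomial x^k gives [2/(k+1) if k even, 0 if k odd]. Integrating term-by-term (or equivalently evaluating the antiderivative F(x) = -x^6/3 - 7*x^5/5 - x^4/2 - 4*x^3/3 - x at the endpoints):
  F(1) − F(−1) = -137/30 − (29/10) = -112/15.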